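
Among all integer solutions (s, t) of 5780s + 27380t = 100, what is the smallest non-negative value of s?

Reduce mod 27380: 5780s ≡ 100 (mod 27380). With g = gcd(5780, 27380) = 20 dividing 100, divide through: 289s ≡ 5 (mod 1369).
Since gcd(289, 1369) = 1, s ≡ 5·(289)⁻¹ ≡ 919 (mod 1369). Smallest non-negative: 919.

919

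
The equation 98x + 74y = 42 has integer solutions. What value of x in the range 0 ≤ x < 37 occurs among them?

11

Euclid: 98 = 1·74 + 24; 74 = 3·24 + 2; 24 = 12·2 + 0 → gcd = 2; 42 = 2·21.
Back-substitution yields 98·(-3) + 74·(4) = 2, so one solution is x = -3·21 = -63, y = 4·21 = 84.
Solutions in x differ by 74/2 = 37; the one in [0, 37) is -63 mod 37 = 11.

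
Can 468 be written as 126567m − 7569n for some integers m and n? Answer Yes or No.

Yes

gcd(126567, 7569): 126567 = 16·7569 + 5463; 7569 = 1·5463 + 2106; 5463 = 2·2106 + 1251; 2106 = 1·1251 + 855; 1251 = 1·855 + 396; 855 = 2·396 + 63; 396 = 6·63 + 18; 63 = 3·18 + 9; 18 = 2·9 + 0 → 9
9 divides 468, so a solution exists.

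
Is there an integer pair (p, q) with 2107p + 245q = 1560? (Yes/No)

gcd(2107, 245): 2107 = 8·245 + 147; 245 = 1·147 + 98; 147 = 1·98 + 49; 98 = 2·49 + 0 → 49
49 does not divide 1560, so a solution does not exist.

No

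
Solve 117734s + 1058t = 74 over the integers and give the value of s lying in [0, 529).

397

Reduce mod 1058: 117734s ≡ 74 (mod 1058). With g = gcd(117734, 1058) = 2 dividing 74, divide through: 58867s ≡ 37 (mod 529).
Since gcd(58867, 529) = 1, s ≡ 37·(58867)⁻¹ ≡ 397 (mod 529). Smallest non-negative: 397.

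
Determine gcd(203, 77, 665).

7

gcd(203, 77): 203 = 2·77 + 49; 77 = 1·49 + 28; 49 = 1·28 + 21; 28 = 1·21 + 7; 21 = 3·7 + 0 → 7
gcd(7, 665): 665 = 95·7 + 0 → 7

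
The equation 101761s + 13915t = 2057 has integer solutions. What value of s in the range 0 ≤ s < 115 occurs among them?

Euclid: 101761 = 7·13915 + 4356; 13915 = 3·4356 + 847; 4356 = 5·847 + 121; 847 = 7·121 + 0 → gcd = 121; 2057 = 121·17.
Back-substitution yields 101761·(16) + 13915·(-117) = 121, so one solution is s = 16·17 = 272, t = -117·17 = -1989.
Solutions in s differ by 13915/121 = 115; the one in [0, 115) is 272 mod 115 = 42.

42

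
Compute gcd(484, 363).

484 = 2² · 11²
363 = 3 · 11²
Common: 11² = 121

121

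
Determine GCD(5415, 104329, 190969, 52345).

gcd(5415, 104329): 104329 = 19·5415 + 1444; 5415 = 3·1444 + 1083; 1444 = 1·1083 + 361; 1083 = 3·361 + 0 → 361
gcd(361, 190969): 190969 = 529·361 + 0 → 361
gcd(361, 52345): 52345 = 145·361 + 0 → 361

361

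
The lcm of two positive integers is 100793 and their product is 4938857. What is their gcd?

gcd·lcm = product, so gcd = 4938857/100793 = 49.

49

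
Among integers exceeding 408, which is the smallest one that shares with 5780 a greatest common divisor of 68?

5780 = 68·85. Any m with gcd(m, 5780) = 68 is a multiple of 68, say 68s, with s coprime to 85.
Need s > 408/68, so s ≥ 7. First s ≥ 7 with gcd(s, 85) = 1 is s = 7. Thus m = 68·7 = 476.

476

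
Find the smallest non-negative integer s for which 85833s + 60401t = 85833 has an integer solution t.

Reduce mod 60401: 85833s ≡ 85833 (mod 60401). With g = gcd(85833, 60401) = 3179 dividing 85833, divide through: 27s ≡ 27 (mod 19).
Since gcd(27, 19) = 1, s ≡ 27·(27)⁻¹ ≡ 1 (mod 19). Smallest non-negative: 1.

1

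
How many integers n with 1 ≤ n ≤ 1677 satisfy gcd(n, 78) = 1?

Prime factors of 78: 2, 3, 13. Count integers ≤ 1677 divisible by none of them.
By inclusion–exclusion: 1677 − ⌊1677/2⌋ − ⌊1677/3⌋ − ⌊1677/13⌋ + ⌊1677/6⌋ + ⌊1677/26⌋ + ⌊1677/39⌋ − ⌊1677/78⌋ = 516.

516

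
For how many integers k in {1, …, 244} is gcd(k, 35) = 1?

Prime factors of 35: 5, 7. Count integers ≤ 244 divisible by none of them.
By inclusion–exclusion: 244 − ⌊244/5⌋ − ⌊244/7⌋ + ⌊244/35⌋ = 168.

168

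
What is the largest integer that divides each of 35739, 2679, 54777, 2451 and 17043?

gcd(35739, 2679): 35739 = 13·2679 + 912; 2679 = 2·912 + 855; 912 = 1·855 + 57; 855 = 15·57 + 0 → 57
gcd(57, 54777): 54777 = 961·57 + 0 → 57
gcd(57, 2451): 2451 = 43·57 + 0 → 57
gcd(57, 17043): 17043 = 299·57 + 0 → 57

57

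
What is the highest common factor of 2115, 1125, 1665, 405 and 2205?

45

gcd(2115, 1125): 2115 = 1·1125 + 990; 1125 = 1·990 + 135; 990 = 7·135 + 45; 135 = 3·45 + 0 → 45
gcd(45, 1665): 1665 = 37·45 + 0 → 45
gcd(45, 405): 405 = 9·45 + 0 → 45
gcd(45, 2205): 2205 = 49·45 + 0 → 45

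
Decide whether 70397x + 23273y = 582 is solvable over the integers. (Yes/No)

gcd(70397, 23273): 70397 = 3·23273 + 578; 23273 = 40·578 + 153; 578 = 3·153 + 119; 153 = 1·119 + 34; 119 = 3·34 + 17; 34 = 2·17 + 0 → 17
17 does not divide 582, so a solution does not exist.

No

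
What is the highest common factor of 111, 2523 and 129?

gcd(111, 2523): 2523 = 22·111 + 81; 111 = 1·81 + 30; 81 = 2·30 + 21; 30 = 1·21 + 9; 21 = 2·9 + 3; 9 = 3·3 + 0 → 3
gcd(3, 129): 129 = 43·3 + 0 → 3

3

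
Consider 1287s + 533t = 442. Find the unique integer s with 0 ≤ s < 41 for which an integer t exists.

2

gcd(1287, 533) = 13 (Euclid: 1287 = 2·533 + 221; 533 = 2·221 + 91; 221 = 2·91 + 39; 91 = 2·39 + 13; 39 = 3·13 + 0), and 13 | 442.
Extended Euclid: 1287·(-12) + 533·(29) = 13. Scale by 34: s₀ = -408.
General solution s = s₀ + 41k; reducing mod 41 gives s = 2 (and t = -4).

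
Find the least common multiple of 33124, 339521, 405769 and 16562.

66546116

33124 = 2² · 7² · 13²; 339521 = 7² · 13² · 41; 405769 = 7⁴ · 13²; 16562 = 2 · 7² · 13²
lcm takes max exponent of each prime: 2² · 7⁴ · 13² · 41 = 66546116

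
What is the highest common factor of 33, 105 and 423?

gcd(33, 105): 105 = 3·33 + 6; 33 = 5·6 + 3; 6 = 2·3 + 0 → 3
gcd(3, 423): 423 = 141·3 + 0 → 3

3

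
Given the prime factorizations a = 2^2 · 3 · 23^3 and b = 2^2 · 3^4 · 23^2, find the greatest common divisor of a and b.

6348

min exponent per shared prime: 2^2 · 3 · 23^2 = 6348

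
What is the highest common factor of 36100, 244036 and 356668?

1444

gcd(36100, 244036): 244036 = 6·36100 + 27436; 36100 = 1·27436 + 8664; 27436 = 3·8664 + 1444; 8664 = 6·1444 + 0 → 1444
gcd(1444, 356668): 356668 = 247·1444 + 0 → 1444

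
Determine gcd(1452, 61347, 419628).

363

gcd(1452, 61347): 61347 = 42·1452 + 363; 1452 = 4·363 + 0 → 363
gcd(363, 419628): 419628 = 1156·363 + 0 → 363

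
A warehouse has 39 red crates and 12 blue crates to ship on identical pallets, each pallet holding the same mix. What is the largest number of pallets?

3

39 = 3 · 13
12 = 2² · 3
Common: 3 = 3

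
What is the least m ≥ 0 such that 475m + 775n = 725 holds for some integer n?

Reduce mod 775: 475m ≡ 725 (mod 775). With g = gcd(475, 775) = 25 dividing 725, divide through: 19m ≡ 29 (mod 31).
Since gcd(19, 31) = 1, m ≡ 29·(19)⁻¹ ≡ 26 (mod 31). Smallest non-negative: 26.

26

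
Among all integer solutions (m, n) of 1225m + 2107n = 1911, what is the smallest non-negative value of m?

5

Euclid: 2107 = 1·1225 + 882; 1225 = 1·882 + 343; 882 = 2·343 + 196; 343 = 1·196 + 147; 196 = 1·147 + 49; 147 = 3·49 + 0 → gcd = 49; 1911 = 49·39.
Back-substitution yields 1225·(-12) + 2107·(7) = 49, so one solution is m = -12·39 = -468, n = 7·39 = 273.
Solutions in m differ by 2107/49 = 43; the one in [0, 43) is -468 mod 43 = 5.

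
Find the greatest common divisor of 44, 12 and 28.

44 = 2² · 11; 12 = 2² · 3; 28 = 2² · 7
gcd takes min exponent of each prime: 2² = 4

4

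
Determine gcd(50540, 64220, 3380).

50540 = 2² · 5 · 7 · 19²; 64220 = 2² · 5 · 13² · 19; 3380 = 2² · 5 · 13²
gcd takes min exponent of each prime: 2² · 5 = 20

20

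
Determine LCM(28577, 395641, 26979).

28577 = 17 · 41²; 395641 = 17² · 37²; 26979 = 3 · 17 · 23²
lcm takes max exponent of each prime: 3 · 17² · 23² · 37² · 41² = 1055470090827

1055470090827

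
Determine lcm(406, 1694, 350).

1228150

406 = 2 · 7 · 29; 1694 = 2 · 7 · 11²; 350 = 2 · 5² · 7
lcm takes max exponent of each prime: 2 · 5² · 7 · 11² · 29 = 1228150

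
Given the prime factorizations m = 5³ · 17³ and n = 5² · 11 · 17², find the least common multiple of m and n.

max exponent per prime: 5³ · 11 · 17³ = 6755375

6755375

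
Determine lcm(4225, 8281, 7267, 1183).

lcm(4225, 8281) = 4225·8281/gcd = 34987225/169 = 207025
lcm(207025, 7267) = 207025·7267/gcd = 1504450675/169 = 8902075
lcm(8902075, 1183) = 8902075·1183/gcd = 10531154725/1183 = 8902075

8902075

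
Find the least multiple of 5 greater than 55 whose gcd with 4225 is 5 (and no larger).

60

4225 = 5·845. Any a with gcd(a, 4225) = 5 is a multiple of 5, say 5s, with s coprime to 845.
Need s > 55/5, so s ≥ 12. First s ≥ 12 with gcd(s, 845) = 1 is s = 12. Thus a = 5·12 = 60.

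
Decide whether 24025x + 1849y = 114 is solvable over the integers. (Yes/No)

gcd(24025, 1849): 24025 = 12·1849 + 1837; 1849 = 1·1837 + 12; 1837 = 153·12 + 1; 12 = 12·1 + 0 → 1
1 divides 114, so a solution exists.

Yes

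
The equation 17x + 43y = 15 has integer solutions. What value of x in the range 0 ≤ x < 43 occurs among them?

11

gcd(17, 43) = 1 (Euclid: 43 = 2·17 + 9; 17 = 1·9 + 8; 9 = 1·8 + 1; 8 = 8·1 + 0), and 1 | 15.
Extended Euclid: 17·(-5) + 43·(2) = 1. Scale by 15: x₀ = -75.
General solution x = x₀ + 43t; reducing mod 43 gives x = 11 (and y = -4).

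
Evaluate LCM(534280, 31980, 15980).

lcm(534280, 31980) = 534280·31980/gcd = 17086274400/20 = 854313720
lcm(854313720, 15980) = 854313720·15980/gcd = 13651933245600/20 = 682596662280

682596662280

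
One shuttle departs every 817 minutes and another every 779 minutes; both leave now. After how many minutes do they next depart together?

33497

gcd first: 817 = 1·779 + 38; 779 = 20·38 + 19; 38 = 2·19 + 0 → gcd = 19
lcm = 817·779/gcd = 636443/19 = 33497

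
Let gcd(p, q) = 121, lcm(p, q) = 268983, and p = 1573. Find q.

Using pq = gcd(p,q)·lcm(p,q) = 121·268983 = 32546943, we get q = 32546943/1573 = 20691.

20691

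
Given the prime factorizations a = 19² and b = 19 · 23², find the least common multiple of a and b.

190969

max exponent per prime: 19² · 23² = 190969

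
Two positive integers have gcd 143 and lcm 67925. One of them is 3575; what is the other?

2717

Using ab = gcd(a,b)·lcm(a,b) = 143·67925 = 9713275, we get b = 9713275/3575 = 2717.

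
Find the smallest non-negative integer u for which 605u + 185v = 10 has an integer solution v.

15

Euclid: 605 = 3·185 + 50; 185 = 3·50 + 35; 50 = 1·35 + 15; 35 = 2·15 + 5; 15 = 3·5 + 0 → gcd = 5; 10 = 5·2.
Back-substitution yields 605·(-11) + 185·(36) = 5, so one solution is u = -11·2 = -22, v = 36·2 = 72.
Solutions in u differ by 185/5 = 37; the one in [0, 37) is -22 mod 37 = 15.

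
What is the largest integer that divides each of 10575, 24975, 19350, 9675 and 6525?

10575 = 3² · 5² · 47; 24975 = 3³ · 5² · 37; 19350 = 2 · 3² · 5² · 43; 9675 = 3² · 5² · 43; 6525 = 3² · 5² · 29
gcd takes min exponent of each prime: 3² · 5² = 225

225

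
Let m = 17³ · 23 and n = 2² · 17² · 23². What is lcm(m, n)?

10395908

max exponent per prime: 2² · 17³ · 23² = 10395908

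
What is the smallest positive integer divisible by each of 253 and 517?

gcd first: 517 = 2·253 + 11; 253 = 23·11 + 0 → gcd = 11
lcm = 253·517/gcd = 130801/11 = 11891

11891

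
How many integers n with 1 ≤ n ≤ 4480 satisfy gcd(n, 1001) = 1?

Prime factors of 1001: 7, 11, 13. Count integers ≤ 4480 divisible by none of them.
By inclusion–exclusion: 4480 − ⌊4480/7⌋ − ⌊4480/11⌋ − ⌊4480/13⌋ + ⌊4480/77⌋ + ⌊4480/91⌋ + ⌊4480/143⌋ − ⌊4480/1001⌋ = 3223.

3223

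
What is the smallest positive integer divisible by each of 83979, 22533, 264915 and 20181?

83979 = 3² · 7 · 31 · 43; 22533 = 3 · 7 · 29 · 37; 264915 = 3² · 5 · 7 · 29²; 20181 = 3 · 7 · 31²
lcm takes max exponent of each prime: 3² · 5 · 7 · 29² · 31² · 37 · 43 = 405042054165

405042054165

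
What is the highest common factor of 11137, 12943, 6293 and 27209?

7

gcd(11137, 12943): 12943 = 1·11137 + 1806; 11137 = 6·1806 + 301; 1806 = 6·301 + 0 → 301
gcd(301, 6293): 6293 = 20·301 + 273; 301 = 1·273 + 28; 273 = 9·28 + 21; 28 = 1·21 + 7; 21 = 3·7 + 0 → 7
gcd(7, 27209): 27209 = 3887·7 + 0 → 7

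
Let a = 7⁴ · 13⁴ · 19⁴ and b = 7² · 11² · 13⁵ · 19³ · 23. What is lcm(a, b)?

323322949320470099

max exponent per prime: 7⁴ · 11² · 13⁵ · 19⁴ · 23 = 323322949320470099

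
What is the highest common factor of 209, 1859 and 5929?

gcd(209, 1859): 1859 = 8·209 + 187; 209 = 1·187 + 22; 187 = 8·22 + 11; 22 = 2·11 + 0 → 11
gcd(11, 5929): 5929 = 539·11 + 0 → 11

11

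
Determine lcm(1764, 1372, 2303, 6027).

23794596

1764 = 2² · 3² · 7²; 1372 = 2² · 7³; 2303 = 7² · 47; 6027 = 3 · 7² · 41
lcm takes max exponent of each prime: 2² · 3² · 7³ · 41 · 47 = 23794596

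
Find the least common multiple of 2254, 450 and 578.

lcm(2254, 450) = 2254·450/gcd = 1014300/2 = 507150
lcm(507150, 578) = 507150·578/gcd = 293132700/2 = 146566350

146566350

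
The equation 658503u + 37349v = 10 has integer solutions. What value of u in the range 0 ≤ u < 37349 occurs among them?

Euclid: 658503 = 17·37349 + 23570; 37349 = 1·23570 + 13779; 23570 = 1·13779 + 9791; 13779 = 1·9791 + 3988; 9791 = 2·3988 + 1815; 3988 = 2·1815 + 358; 1815 = 5·358 + 25; 358 = 14·25 + 8; 25 = 3·8 + 1; 8 = 8·1 + 0 → gcd = 1; 10 = 1·10.
Back-substitution yields 658503·(4486) + 37349·(-79093) = 1, so one solution is u = 4486·10 = 44860, v = -79093·10 = -790930.
Solutions in u differ by 37349/1 = 37349; the one in [0, 37349) is 44860 mod 37349 = 7511.

7511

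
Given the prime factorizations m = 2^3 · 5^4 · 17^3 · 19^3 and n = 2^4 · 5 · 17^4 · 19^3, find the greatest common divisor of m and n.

min exponent per shared prime: 2^3 · 5 · 17^3 · 19^3 = 1347930680

1347930680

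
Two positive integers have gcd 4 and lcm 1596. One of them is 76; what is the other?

84

a·b = gcd·lcm = 4·1596 = 6384, so b = 6384/76 = 84.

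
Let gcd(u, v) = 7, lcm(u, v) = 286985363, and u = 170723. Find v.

11767

u·v = gcd·lcm = 7·286985363 = 2008897541, so v = 2008897541/170723 = 11767.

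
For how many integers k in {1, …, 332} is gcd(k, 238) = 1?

238 = 2·7·17. Inclusion–exclusion on these primes:
332 − ⌊332/2⌋ − ⌊332/7⌋ − ⌊332/17⌋ + ⌊332/14⌋ + ⌊332/34⌋ + ⌊332/119⌋ − ⌊332/238⌋ = 133

133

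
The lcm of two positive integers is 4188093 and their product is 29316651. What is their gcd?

From gcd × lcm = pq: gcd = 29316651 / 4188093 = 7.

7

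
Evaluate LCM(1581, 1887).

1581 = 3 · 17 · 31; 1887 = 3 · 17 · 37
max exponents: 3 · 17 · 31 · 37 = 58497

58497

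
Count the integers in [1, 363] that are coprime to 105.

167

Prime factors of 105: 3, 5, 7. Count integers ≤ 363 divisible by none of them.
By inclusion–exclusion: 363 − ⌊363/3⌋ − ⌊363/5⌋ − ⌊363/7⌋ + ⌊363/15⌋ + ⌊363/21⌋ + ⌊363/35⌋ − ⌊363/105⌋ = 167.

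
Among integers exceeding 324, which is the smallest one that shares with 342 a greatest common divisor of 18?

Multiples of 18 above 324: 18·19, 18·20, … . Need the cofactor coprime to 342/18 = 19.
Checking s = 19, 20, … the first with gcd(s, 19) = 1 is s = 20, giving 360.

360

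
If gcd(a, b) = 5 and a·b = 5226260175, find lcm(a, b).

1045252035

gcd·lcm = product, so lcm = 5226260175/5 = 1045252035.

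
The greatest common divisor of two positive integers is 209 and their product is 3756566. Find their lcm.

Since gcd(m,n)·lcm(m,n) = mn, lcm = 3756566/209 = 17974.

17974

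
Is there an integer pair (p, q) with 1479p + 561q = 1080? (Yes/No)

gcd(1479, 561): 1479 = 2·561 + 357; 561 = 1·357 + 204; 357 = 1·204 + 153; 204 = 1·153 + 51; 153 = 3·51 + 0 → 51
51 does not divide 1080, so a solution does not exist.

No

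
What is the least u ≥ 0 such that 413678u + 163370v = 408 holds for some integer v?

gcd(413678, 163370) = 34 (Euclid: 413678 = 2·163370 + 86938; 163370 = 1·86938 + 76432; 86938 = 1·76432 + 10506; 76432 = 7·10506 + 2890; 10506 = 3·2890 + 1836; 2890 = 1·1836 + 1054; 1836 = 1·1054 + 782; 1054 = 1·782 + 272; 782 = 2·272 + 238; 272 = 1·238 + 34; 238 = 7·34 + 0), and 34 | 408.
Extended Euclid: 413678·(-622) + 163370·(1575) = 34. Scale by 12: u₀ = -7464.
General solution u = u₀ + 4805t; reducing mod 4805 gives u = 2146 (and v = -5434).

2146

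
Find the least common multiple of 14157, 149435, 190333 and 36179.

3742898445

lcm(14157, 149435) = 14157·149435/gcd = 2115551295/1573 = 1344915
lcm(1344915, 190333) = 1344915·190333/gcd = 255981706695/1573 = 162734715
lcm(162734715, 36179) = 162734715·36179/gcd = 5887579253985/1573 = 3742898445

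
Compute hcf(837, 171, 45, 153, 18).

837 = 3³ · 31; 171 = 3² · 19; 45 = 3² · 5; 153 = 3² · 17; 18 = 2 · 3²
gcd takes min exponent of each prime: 3² = 9

9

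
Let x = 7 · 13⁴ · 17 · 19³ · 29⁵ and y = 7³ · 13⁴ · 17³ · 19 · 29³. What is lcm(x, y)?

max exponent per prime: 7³ · 13⁴ · 17³ · 19³ · 29⁵ = 6771191332434385793209

6771191332434385793209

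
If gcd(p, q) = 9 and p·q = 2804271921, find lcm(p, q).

For any two positive integers, gcd × lcm equals their product. Hence lcm = 2804271921 / 9 = 311585769.

311585769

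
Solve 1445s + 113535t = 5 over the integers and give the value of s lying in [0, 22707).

gcd(1445, 113535) = 5 (Euclid: 113535 = 78·1445 + 825; 1445 = 1·825 + 620; 825 = 1·620 + 205; 620 = 3·205 + 5; 205 = 41·5 + 0), and 5 | 5.
Extended Euclid: 1445·(550) + 113535·(-7) = 5. Scale by 1: s₀ = 550.
General solution s = s₀ + 22707k; reducing mod 22707 gives s = 550 (and t = -7).

550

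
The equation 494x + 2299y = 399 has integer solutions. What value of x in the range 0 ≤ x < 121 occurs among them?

Euclid: 2299 = 4·494 + 323; 494 = 1·323 + 171; 323 = 1·171 + 152; 171 = 1·152 + 19; 152 = 8·19 + 0 → gcd = 19; 399 = 19·21.
Back-substitution yields 494·(14) + 2299·(-3) = 19, so one solution is x = 14·21 = 294, y = -3·21 = -63.
Solutions in x differ by 2299/19 = 121; the one in [0, 121) is 294 mod 121 = 52.

52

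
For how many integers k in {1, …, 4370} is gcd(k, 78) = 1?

Prime factors of 78: 2, 3, 13. Count integers ≤ 4370 divisible by none of them.
By inclusion–exclusion: 4370 − ⌊4370/2⌋ − ⌊4370/3⌋ − ⌊4370/13⌋ + ⌊4370/6⌋ + ⌊4370/26⌋ + ⌊4370/39⌋ − ⌊4370/78⌋ = 1345.

1345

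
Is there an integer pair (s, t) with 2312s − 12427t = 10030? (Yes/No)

By Bézout, 2312s − 12427t = 10030 has integer solutions iff gcd(2312, 12427) | 10030.
Euclid: 12427 = 5·2312 + 867; 2312 = 2·867 + 578; 867 = 1·578 + 289; 578 = 2·289 + 0. gcd = 289; 10030 mod 289 = 204. No.

No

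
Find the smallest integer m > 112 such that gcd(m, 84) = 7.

84 = 7·12. Any m with gcd(m, 84) = 7 is a multiple of 7, say 7s, with s coprime to 12.
Need s > 112/7, so s ≥ 17. First s ≥ 17 with gcd(s, 12) = 1 is s = 17. Thus m = 7·17 = 119.

119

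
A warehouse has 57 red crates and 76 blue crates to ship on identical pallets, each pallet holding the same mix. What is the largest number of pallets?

19

57 = 3 · 19
76 = 2² · 19
Common: 19 = 19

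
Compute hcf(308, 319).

308 = 2² · 7 · 11
319 = 11 · 29
Common: 11 = 11

11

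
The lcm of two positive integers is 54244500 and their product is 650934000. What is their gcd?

12

gcd·lcm = product, so gcd = 650934000/54244500 = 12.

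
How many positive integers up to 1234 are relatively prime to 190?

190 = 2·5·19. Inclusion–exclusion on these primes:
1234 − ⌊1234/2⌋ − ⌊1234/5⌋ − ⌊1234/19⌋ + ⌊1234/10⌋ + ⌊1234/38⌋ + ⌊1234/95⌋ − ⌊1234/190⌋ = 468

468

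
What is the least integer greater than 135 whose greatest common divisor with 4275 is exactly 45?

180

4275 = 45·95. Any m with gcd(m, 4275) = 45 is a multiple of 45, say 45s, with s coprime to 95.
Need s > 135/45, so s ≥ 4. First s ≥ 4 with gcd(s, 95) = 1 is s = 4. Thus m = 45·4 = 180.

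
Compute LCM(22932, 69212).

30522492

22932 = 2² · 3² · 7² · 13; 69212 = 2² · 11³ · 13
max exponents: 2² · 3² · 7² · 11³ · 13 = 30522492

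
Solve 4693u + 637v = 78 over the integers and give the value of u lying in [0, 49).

gcd(4693, 637) = 13 (Euclid: 4693 = 7·637 + 234; 637 = 2·234 + 169; 234 = 1·169 + 65; 169 = 2·65 + 39; 65 = 1·39 + 26; 39 = 1·26 + 13; 26 = 2·13 + 0), and 13 | 78.
Extended Euclid: 4693·(-19) + 637·(140) = 13. Scale by 6: u₀ = -114.
General solution u = u₀ + 49t; reducing mod 49 gives u = 33 (and v = -243).

33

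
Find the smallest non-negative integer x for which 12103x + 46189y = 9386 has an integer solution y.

gcd(12103, 46189) = 247 (Euclid: 46189 = 3·12103 + 9880; 12103 = 1·9880 + 2223; 9880 = 4·2223 + 988; 2223 = 2·988 + 247; 988 = 4·247 + 0), and 247 | 9386.
Extended Euclid: 12103·(42) + 46189·(-11) = 247. Scale by 38: x₀ = 1596.
General solution x = x₀ + 187t; reducing mod 187 gives x = 100 (and y = -26).

100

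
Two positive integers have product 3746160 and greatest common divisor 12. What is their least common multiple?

Since gcd(m,n)·lcm(m,n) = mn, lcm = 3746160/12 = 312180.

312180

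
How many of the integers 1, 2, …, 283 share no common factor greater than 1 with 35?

195

Prime factors of 35: 5, 7. Count integers ≤ 283 divisible by none of them.
By inclusion–exclusion: 283 − ⌊283/5⌋ − ⌊283/7⌋ + ⌊283/35⌋ = 195.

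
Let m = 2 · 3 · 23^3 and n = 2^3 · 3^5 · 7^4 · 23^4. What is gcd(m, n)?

73002

min exponent per shared prime: 2 · 3 · 23^3 = 73002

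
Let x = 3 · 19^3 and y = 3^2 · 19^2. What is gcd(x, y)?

1083

min exponent per shared prime: 3 · 19^2 = 1083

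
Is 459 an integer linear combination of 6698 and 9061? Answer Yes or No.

Yes

By Bézout, 6698s − 9061t = 459 has integer solutions iff gcd(6698, 9061) | 459.
Euclid: 9061 = 1·6698 + 2363; 6698 = 2·2363 + 1972; 2363 = 1·1972 + 391; 1972 = 5·391 + 17; 391 = 23·17 + 0. gcd = 17; 459 mod 17 = 0. Yes.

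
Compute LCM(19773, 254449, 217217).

19773 = 3² · 13³; 254449 = 13 · 23² · 37; 217217 = 7² · 11 · 13 · 31
lcm takes max exponent of each prime: 3² · 7² · 11 · 13³ · 23² · 31 · 37 = 6466665866661

6466665866661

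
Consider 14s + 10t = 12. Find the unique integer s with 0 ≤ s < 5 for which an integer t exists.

3

Euclid: 14 = 1·10 + 4; 10 = 2·4 + 2; 4 = 2·2 + 0 → gcd = 2; 12 = 2·6.
Back-substitution yields 14·(-2) + 10·(3) = 2, so one solution is s = -2·6 = -12, t = 3·6 = 18.
Solutions in s differ by 10/2 = 5; the one in [0, 5) is -12 mod 5 = 3.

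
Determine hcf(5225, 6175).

Euclid: 6175 = 1·5225 + 950; 5225 = 5·950 + 475; 950 = 2·475 + 0. Last nonzero remainder: 475.

475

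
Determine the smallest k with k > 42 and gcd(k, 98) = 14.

Multiples of 14 above 42: 14·4, 14·5, … . Need the cofactor coprime to 98/14 = 7.
Checking s = 4, 5, … the first with gcd(s, 7) = 1 is s = 4, giving 56.

56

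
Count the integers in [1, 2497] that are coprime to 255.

Prime factors of 255: 3, 5, 17. Count integers ≤ 2497 divisible by none of them.
By inclusion–exclusion: 2497 − ⌊2497/3⌋ − ⌊2497/5⌋ − ⌊2497/17⌋ + ⌊2497/15⌋ + ⌊2497/51⌋ + ⌊2497/85⌋ − ⌊2497/255⌋ = 1254.

1254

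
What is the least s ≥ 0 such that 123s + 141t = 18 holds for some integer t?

Reduce mod 141: 123s ≡ 18 (mod 141). With g = gcd(123, 141) = 3 dividing 18, divide through: 41s ≡ 6 (mod 47).
Since gcd(41, 47) = 1, s ≡ 6·(41)⁻¹ ≡ 46 (mod 47). Smallest non-negative: 46.

46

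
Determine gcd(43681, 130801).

43681 = 11² · 19²
130801 = 11² · 23 · 47
Common: 11² = 121

121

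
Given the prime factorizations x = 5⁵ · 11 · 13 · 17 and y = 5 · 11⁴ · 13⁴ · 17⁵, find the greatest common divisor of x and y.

min exponent per shared prime: 5 · 11 · 13 · 17 = 12155

12155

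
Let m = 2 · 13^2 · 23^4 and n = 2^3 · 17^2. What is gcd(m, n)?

2

min exponent per shared prime: 2 = 2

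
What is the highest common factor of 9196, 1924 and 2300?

4

gcd(9196, 1924): 9196 = 4·1924 + 1500; 1924 = 1·1500 + 424; 1500 = 3·424 + 228; 424 = 1·228 + 196; 228 = 1·196 + 32; 196 = 6·32 + 4; 32 = 8·4 + 0 → 4
gcd(4, 2300): 2300 = 575·4 + 0 → 4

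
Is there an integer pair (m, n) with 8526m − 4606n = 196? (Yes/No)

gcd(8526, 4606): 8526 = 1·4606 + 3920; 4606 = 1·3920 + 686; 3920 = 5·686 + 490; 686 = 1·490 + 196; 490 = 2·196 + 98; 196 = 2·98 + 0 → 98
98 divides 196, so a solution exists.

Yes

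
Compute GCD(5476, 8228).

4

5476 = 2² · 37²
8228 = 2² · 11² · 17
Common: 2² = 4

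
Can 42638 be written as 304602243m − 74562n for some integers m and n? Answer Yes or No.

No

By Bézout, 304602243m − 74562n = 42638 has integer solutions iff gcd(304602243, 74562) | 42638.
Euclid: 304602243 = 4085·74562 + 16473; 74562 = 4·16473 + 8670; 16473 = 1·8670 + 7803; 8670 = 1·7803 + 867; 7803 = 9·867 + 0. gcd = 867; 42638 mod 867 = 155. No.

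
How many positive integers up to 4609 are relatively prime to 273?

2432

273 = 3·7·13. Inclusion–exclusion on these primes:
4609 − ⌊4609/3⌋ − ⌊4609/7⌋ − ⌊4609/13⌋ + ⌊4609/21⌋ + ⌊4609/39⌋ + ⌊4609/91⌋ − ⌊4609/273⌋ = 2432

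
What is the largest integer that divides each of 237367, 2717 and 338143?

247

237367 = 13 · 19 · 31²; 2717 = 11 · 13 · 19; 338143 = 13 · 19 · 37²
gcd takes min exponent of each prime: 13 · 19 = 247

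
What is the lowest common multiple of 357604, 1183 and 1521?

lcm(357604, 1183) = 357604·1183/gcd = 423045532/169 = 2503228
lcm(2503228, 1521) = 2503228·1521/gcd = 3807409788/169 = 22529052

22529052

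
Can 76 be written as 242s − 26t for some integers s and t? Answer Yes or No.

Yes

By Bézout, 242s − 26t = 76 has integer solutions iff gcd(242, 26) | 76.
Euclid: 242 = 9·26 + 8; 26 = 3·8 + 2; 8 = 4·2 + 0. gcd = 2; 76 mod 2 = 0. Yes.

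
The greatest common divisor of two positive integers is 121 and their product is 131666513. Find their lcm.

Since gcd(m,n)·lcm(m,n) = mn, lcm = 131666513/121 = 1088153.

1088153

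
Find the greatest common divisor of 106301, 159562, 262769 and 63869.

106301 = 13² · 17 · 37; 159562 = 2 · 13 · 17 · 19²; 262769 = 13 · 17 · 29 · 41; 63869 = 13 · 17³
gcd takes min exponent of each prime: 13 · 17 = 221

221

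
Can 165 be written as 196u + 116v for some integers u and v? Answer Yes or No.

By Bézout, 196u + 116v = 165 has integer solutions iff gcd(196, 116) | 165.
Euclid: 196 = 1·116 + 80; 116 = 1·80 + 36; 80 = 2·36 + 8; 36 = 4·8 + 4; 8 = 2·4 + 0. gcd = 4; 165 mod 4 = 1. No.

No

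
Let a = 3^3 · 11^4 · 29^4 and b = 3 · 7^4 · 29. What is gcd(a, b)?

87

min exponent per shared prime: 3 · 29 = 87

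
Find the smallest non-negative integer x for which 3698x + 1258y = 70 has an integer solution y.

gcd(3698, 1258) = 2 (Euclid: 3698 = 2·1258 + 1182; 1258 = 1·1182 + 76; 1182 = 15·76 + 42; 76 = 1·42 + 34; 42 = 1·34 + 8; 34 = 4·8 + 2; 8 = 4·2 + 0), and 2 | 70.
Extended Euclid: 3698·(-149) + 1258·(438) = 2. Scale by 35: x₀ = -5215.
General solution x = x₀ + 629t; reducing mod 629 gives x = 446 (and y = -1311).

446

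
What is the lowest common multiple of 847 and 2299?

16093

gcd first: 2299 = 2·847 + 605; 847 = 1·605 + 242; 605 = 2·242 + 121; 242 = 2·121 + 0 → gcd = 121
lcm = 847·2299/gcd = 1947253/121 = 16093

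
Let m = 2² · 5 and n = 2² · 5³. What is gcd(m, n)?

20

min exponent per shared prime: 2² · 5 = 20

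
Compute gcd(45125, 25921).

Euclid: 45125 = 1·25921 + 19204; 25921 = 1·19204 + 6717; 19204 = 2·6717 + 5770; 6717 = 1·5770 + 947; 5770 = 6·947 + 88; 947 = 10·88 + 67; 88 = 1·67 + 21; 67 = 3·21 + 4; 21 = 5·4 + 1; 4 = 4·1 + 0. Last nonzero remainder: 1.

1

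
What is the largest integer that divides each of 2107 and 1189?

Euclid: 2107 = 1·1189 + 918; 1189 = 1·918 + 271; 918 = 3·271 + 105; 271 = 2·105 + 61; 105 = 1·61 + 44; 61 = 1·44 + 17; 44 = 2·17 + 10; 17 = 1·10 + 7; 10 = 1·7 + 3; 7 = 2·3 + 1; 3 = 3·1 + 0. Last nonzero remainder: 1.

1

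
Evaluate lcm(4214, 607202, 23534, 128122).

4214 = 2 · 7² · 43; 607202 = 2 · 19² · 29²; 23534 = 2 · 7 · 41²; 128122 = 2 · 29 · 47²
lcm takes max exponent of each prime: 2 · 7² · 19² · 29² · 41² · 43 · 47² = 4750738856030006

4750738856030006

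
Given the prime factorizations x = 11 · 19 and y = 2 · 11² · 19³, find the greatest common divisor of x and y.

209

min exponent per shared prime: 11 · 19 = 209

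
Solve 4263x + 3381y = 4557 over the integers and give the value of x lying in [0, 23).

9

Reduce mod 3381: 4263x ≡ 4557 (mod 3381). With g = gcd(4263, 3381) = 147 dividing 4557, divide through: 29x ≡ 31 (mod 23).
Since gcd(29, 23) = 1, x ≡ 31·(29)⁻¹ ≡ 9 (mod 23). Smallest non-negative: 9.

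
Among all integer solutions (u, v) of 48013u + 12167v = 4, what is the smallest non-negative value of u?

11554

Reduce mod 12167: 48013u ≡ 4 (mod 12167). With g = gcd(48013, 12167) = 1 dividing 4, divide through: 48013u ≡ 4 (mod 12167).
Since gcd(48013, 12167) = 1, u ≡ 4·(48013)⁻¹ ≡ 11554 (mod 12167). Smallest non-negative: 11554.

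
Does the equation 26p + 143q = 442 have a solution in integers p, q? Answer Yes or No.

Yes

gcd(26, 143): 143 = 5·26 + 13; 26 = 2·13 + 0 → 13
13 divides 442, so a solution exists.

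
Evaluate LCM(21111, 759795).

gcd first: 759795 = 35·21111 + 20910; 21111 = 1·20910 + 201; 20910 = 104·201 + 6; 201 = 33·6 + 3; 6 = 2·3 + 0 → gcd = 3
lcm = 21111·759795/gcd = 16040032245/3 = 5346677415

5346677415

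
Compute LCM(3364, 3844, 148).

119613748

3364 = 2² · 29²; 3844 = 2² · 31²; 148 = 2² · 37
lcm takes max exponent of each prime: 2² · 29² · 31² · 37 = 119613748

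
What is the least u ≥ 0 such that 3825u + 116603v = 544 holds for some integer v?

Reduce mod 116603: 3825u ≡ 544 (mod 116603). With g = gcd(3825, 116603) = 17 dividing 544, divide through: 225u ≡ 32 (mod 6859).
Since gcd(225, 6859) = 1, u ≡ 32·(225)⁻¹ ≡ 6158 (mod 6859). Smallest non-negative: 6158.

6158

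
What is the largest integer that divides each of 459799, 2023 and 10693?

gcd(459799, 2023): 459799 = 227·2023 + 578; 2023 = 3·578 + 289; 578 = 2·289 + 0 → 289
gcd(289, 10693): 10693 = 37·289 + 0 → 289

289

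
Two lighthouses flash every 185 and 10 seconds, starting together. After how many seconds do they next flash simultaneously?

185 = 5 · 37; 10 = 2 · 5
max exponents: 2 · 5 · 37 = 370

370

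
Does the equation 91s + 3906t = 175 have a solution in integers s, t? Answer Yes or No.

By Bézout, 91s + 3906t = 175 has integer solutions iff gcd(91, 3906) | 175.
Euclid: 3906 = 42·91 + 84; 91 = 1·84 + 7; 84 = 12·7 + 0. gcd = 7; 175 mod 7 = 0. Yes.

Yes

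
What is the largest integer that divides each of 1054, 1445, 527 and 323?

17

gcd(1054, 1445): 1445 = 1·1054 + 391; 1054 = 2·391 + 272; 391 = 1·272 + 119; 272 = 2·119 + 34; 119 = 3·34 + 17; 34 = 2·17 + 0 → 17
gcd(17, 527): 527 = 31·17 + 0 → 17
gcd(17, 323): 323 = 19·17 + 0 → 17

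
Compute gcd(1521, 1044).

9

Euclid: 1521 = 1·1044 + 477; 1044 = 2·477 + 90; 477 = 5·90 + 27; 90 = 3·27 + 9; 27 = 3·9 + 0. Last nonzero remainder: 9.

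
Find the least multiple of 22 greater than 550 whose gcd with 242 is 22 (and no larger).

Multiples of 22 above 550: 22·26, 22·27, … . Need the cofactor coprime to 242/22 = 11.
Checking s = 26, 27, … the first with gcd(s, 11) = 1 is s = 26, giving 572.

572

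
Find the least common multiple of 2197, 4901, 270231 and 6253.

289957863

2197 = 13³; 4901 = 13² · 29; 270231 = 3 · 13³ · 41; 6253 = 13² · 37
lcm takes max exponent of each prime: 3 · 13³ · 29 · 37 · 41 = 289957863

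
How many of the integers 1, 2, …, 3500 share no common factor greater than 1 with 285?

1768

Prime factors of 285: 3, 5, 19. Count integers ≤ 3500 divisible by none of them.
By inclusion–exclusion: 3500 − ⌊3500/3⌋ − ⌊3500/5⌋ − ⌊3500/19⌋ + ⌊3500/15⌋ + ⌊3500/57⌋ + ⌊3500/95⌋ − ⌊3500/285⌋ = 1768.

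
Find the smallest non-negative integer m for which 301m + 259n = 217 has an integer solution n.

36

gcd(301, 259) = 7 (Euclid: 301 = 1·259 + 42; 259 = 6·42 + 7; 42 = 6·7 + 0), and 7 | 217.
Extended Euclid: 301·(-6) + 259·(7) = 7. Scale by 31: m₀ = -186.
General solution m = m₀ + 37t; reducing mod 37 gives m = 36 (and n = -41).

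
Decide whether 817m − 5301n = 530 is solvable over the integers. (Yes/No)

No

By Bézout, 817m − 5301n = 530 has integer solutions iff gcd(817, 5301) | 530.
Euclid: 5301 = 6·817 + 399; 817 = 2·399 + 19; 399 = 21·19 + 0. gcd = 19; 530 mod 19 = 17. No.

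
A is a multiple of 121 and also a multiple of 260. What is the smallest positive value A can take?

gcd first: 260 = 2·121 + 18; 121 = 6·18 + 13; 18 = 1·13 + 5; 13 = 2·5 + 3; 5 = 1·3 + 2; 3 = 1·2 + 1; 2 = 2·1 + 0 → gcd = 1
lcm = 121·260/gcd = 31460/1 = 31460

31460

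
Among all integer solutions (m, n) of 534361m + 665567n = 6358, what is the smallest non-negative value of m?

Reduce mod 665567: 534361m ≡ 6358 (mod 665567). With g = gcd(534361, 665567) = 289 dividing 6358, divide through: 1849m ≡ 22 (mod 2303).
Since gcd(1849, 2303) = 1, m ≡ 22·(1849)⁻¹ ≡ 771 (mod 2303). Smallest non-negative: 771.

771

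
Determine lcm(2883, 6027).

gcd first: 6027 = 2·2883 + 261; 2883 = 11·261 + 12; 261 = 21·12 + 9; 12 = 1·9 + 3; 9 = 3·3 + 0 → gcd = 3
lcm = 2883·6027/gcd = 17375841/3 = 5791947

5791947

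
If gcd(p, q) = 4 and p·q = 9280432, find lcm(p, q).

2320108

gcd·lcm = product, so lcm = 9280432/4 = 2320108.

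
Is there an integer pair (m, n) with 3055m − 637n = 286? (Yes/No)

Yes

By Bézout, 3055m − 637n = 286 has integer solutions iff gcd(3055, 637) | 286.
Euclid: 3055 = 4·637 + 507; 637 = 1·507 + 130; 507 = 3·130 + 117; 130 = 1·117 + 13; 117 = 9·13 + 0. gcd = 13; 286 mod 13 = 0. Yes.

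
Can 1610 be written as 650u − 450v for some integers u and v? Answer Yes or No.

gcd(650, 450): 650 = 1·450 + 200; 450 = 2·200 + 50; 200 = 4·50 + 0 → 50
50 does not divide 1610, so a solution does not exist.

No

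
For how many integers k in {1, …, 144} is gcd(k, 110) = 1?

Prime factors of 110: 2, 5, 11. Count integers ≤ 144 divisible by none of them.
By inclusion–exclusion: 144 − ⌊144/2⌋ − ⌊144/5⌋ − ⌊144/11⌋ + ⌊144/10⌋ + ⌊144/22⌋ + ⌊144/55⌋ − ⌊144/110⌋ = 52.

52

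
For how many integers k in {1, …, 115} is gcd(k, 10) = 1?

Prime factors of 10: 2, 5. Count integers ≤ 115 divisible by none of them.
By inclusion–exclusion: 115 − ⌊115/2⌋ − ⌊115/5⌋ + ⌊115/10⌋ = 46.

46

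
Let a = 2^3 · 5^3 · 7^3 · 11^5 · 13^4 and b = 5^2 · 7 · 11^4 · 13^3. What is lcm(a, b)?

max exponent per prime: 2^3 · 5^3 · 7^3 · 11^5 · 13^4 = 1577723720573000

1577723720573000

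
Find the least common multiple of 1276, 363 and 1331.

lcm(1276, 363) = 1276·363/gcd = 463188/11 = 42108
lcm(42108, 1331) = 42108·1331/gcd = 56045748/121 = 463188

463188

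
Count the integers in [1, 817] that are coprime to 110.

297

Prime factors of 110: 2, 5, 11. Count integers ≤ 817 divisible by none of them.
By inclusion–exclusion: 817 − ⌊817/2⌋ − ⌊817/5⌋ − ⌊817/11⌋ + ⌊817/10⌋ + ⌊817/22⌋ + ⌊817/55⌋ − ⌊817/110⌋ = 297.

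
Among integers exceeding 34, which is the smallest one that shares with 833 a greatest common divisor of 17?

51

833 = 17·49. Any x with gcd(x, 833) = 17 is a multiple of 17, say 17s, with s coprime to 49.
Need s > 34/17, so s ≥ 3. First s ≥ 3 with gcd(s, 49) = 1 is s = 3. Thus x = 17·3 = 51.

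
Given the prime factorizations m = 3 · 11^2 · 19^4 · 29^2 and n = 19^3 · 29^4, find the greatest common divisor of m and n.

5768419

min exponent per shared prime: 19^3 · 29^2 = 5768419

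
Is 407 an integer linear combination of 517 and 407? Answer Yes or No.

By Bézout, 517u − 407v = 407 has integer solutions iff gcd(517, 407) | 407.
Euclid: 517 = 1·407 + 110; 407 = 3·110 + 77; 110 = 1·77 + 33; 77 = 2·33 + 11; 33 = 3·11 + 0. gcd = 11; 407 mod 11 = 0. Yes.

Yes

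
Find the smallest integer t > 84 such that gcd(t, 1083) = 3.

87

Multiples of 3 above 84: 3·29, 3·30, … . Need the cofactor coprime to 1083/3 = 361.
Checking s = 29, 30, … the first with gcd(s, 361) = 1 is s = 29, giving 87.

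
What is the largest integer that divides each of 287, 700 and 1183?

gcd(287, 700): 700 = 2·287 + 126; 287 = 2·126 + 35; 126 = 3·35 + 21; 35 = 1·21 + 14; 21 = 1·14 + 7; 14 = 2·7 + 0 → 7
gcd(7, 1183): 1183 = 169·7 + 0 → 7

7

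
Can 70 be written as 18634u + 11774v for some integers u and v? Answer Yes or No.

Yes

gcd(18634, 11774): 18634 = 1·11774 + 6860; 11774 = 1·6860 + 4914; 6860 = 1·4914 + 1946; 4914 = 2·1946 + 1022; 1946 = 1·1022 + 924; 1022 = 1·924 + 98; 924 = 9·98 + 42; 98 = 2·42 + 14; 42 = 3·14 + 0 → 14
14 divides 70, so a solution exists.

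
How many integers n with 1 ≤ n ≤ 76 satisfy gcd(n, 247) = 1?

67

247 = 13·19. Inclusion–exclusion on these primes:
76 − ⌊76/13⌋ − ⌊76/19⌋ + ⌊76/247⌋ = 67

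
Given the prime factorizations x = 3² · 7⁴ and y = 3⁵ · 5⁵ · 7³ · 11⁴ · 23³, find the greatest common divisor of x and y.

min exponent per shared prime: 3² · 7³ = 3087

3087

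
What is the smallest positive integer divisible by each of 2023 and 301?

86989

2023 = 7 · 17²; 301 = 7 · 43
max exponents: 7 · 17² · 43 = 86989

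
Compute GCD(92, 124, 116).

gcd(92, 124): 124 = 1·92 + 32; 92 = 2·32 + 28; 32 = 1·28 + 4; 28 = 7·4 + 0 → 4
gcd(4, 116): 116 = 29·4 + 0 → 4

4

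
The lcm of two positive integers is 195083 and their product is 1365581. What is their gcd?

From gcd × lcm = ab: gcd = 1365581 / 195083 = 7.

7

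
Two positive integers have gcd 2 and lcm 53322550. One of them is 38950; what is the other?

p·q = gcd·lcm = 2·53322550 = 106645100, so q = 106645100/38950 = 2738.

2738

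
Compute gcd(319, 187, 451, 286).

gcd(319, 187): 319 = 1·187 + 132; 187 = 1·132 + 55; 132 = 2·55 + 22; 55 = 2·22 + 11; 22 = 2·11 + 0 → 11
gcd(11, 451): 451 = 41·11 + 0 → 11
gcd(11, 286): 286 = 26·11 + 0 → 11

11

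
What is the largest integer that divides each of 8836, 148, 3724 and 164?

4

gcd(8836, 148): 8836 = 59·148 + 104; 148 = 1·104 + 44; 104 = 2·44 + 16; 44 = 2·16 + 12; 16 = 1·12 + 4; 12 = 3·4 + 0 → 4
gcd(4, 3724): 3724 = 931·4 + 0 → 4
gcd(4, 164): 164 = 41·4 + 0 → 4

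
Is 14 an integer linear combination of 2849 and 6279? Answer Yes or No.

gcd(2849, 6279): 6279 = 2·2849 + 581; 2849 = 4·581 + 525; 581 = 1·525 + 56; 525 = 9·56 + 21; 56 = 2·21 + 14; 21 = 1·14 + 7; 14 = 2·7 + 0 → 7
7 divides 14, so a solution exists.

Yes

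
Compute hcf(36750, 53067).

Euclid: 53067 = 1·36750 + 16317; 36750 = 2·16317 + 4116; 16317 = 3·4116 + 3969; 4116 = 1·3969 + 147; 3969 = 27·147 + 0. Last nonzero remainder: 147.

147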